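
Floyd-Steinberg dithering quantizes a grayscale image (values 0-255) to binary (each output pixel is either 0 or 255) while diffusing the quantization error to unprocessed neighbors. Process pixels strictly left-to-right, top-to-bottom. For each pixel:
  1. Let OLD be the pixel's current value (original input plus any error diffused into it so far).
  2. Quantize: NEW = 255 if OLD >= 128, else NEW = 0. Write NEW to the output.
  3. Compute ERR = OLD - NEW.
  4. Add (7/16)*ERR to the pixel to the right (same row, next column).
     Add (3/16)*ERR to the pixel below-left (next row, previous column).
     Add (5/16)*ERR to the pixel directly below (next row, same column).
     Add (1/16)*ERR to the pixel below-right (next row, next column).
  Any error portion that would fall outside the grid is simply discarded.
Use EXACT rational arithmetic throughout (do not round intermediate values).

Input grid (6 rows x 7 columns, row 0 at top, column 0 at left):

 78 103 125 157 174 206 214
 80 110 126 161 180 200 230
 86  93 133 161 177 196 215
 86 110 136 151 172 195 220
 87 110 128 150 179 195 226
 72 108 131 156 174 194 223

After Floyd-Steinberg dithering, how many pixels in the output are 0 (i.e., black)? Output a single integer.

(0,0): OLD=78 → NEW=0, ERR=78
(0,1): OLD=1097/8 → NEW=255, ERR=-943/8
(0,2): OLD=9399/128 → NEW=0, ERR=9399/128
(0,3): OLD=387329/2048 → NEW=255, ERR=-134911/2048
(0,4): OLD=4757255/32768 → NEW=255, ERR=-3598585/32768
(0,5): OLD=82813233/524288 → NEW=255, ERR=-50880207/524288
(0,6): OLD=1439000663/8388608 → NEW=255, ERR=-700094377/8388608
(1,0): OLD=10531/128 → NEW=0, ERR=10531/128
(1,1): OLD=130869/1024 → NEW=0, ERR=130869/1024
(1,2): OLD=6066713/32768 → NEW=255, ERR=-2289127/32768
(1,3): OLD=12300997/131072 → NEW=0, ERR=12300997/131072
(1,4): OLD=1379312719/8388608 → NEW=255, ERR=-759782321/8388608
(1,5): OLD=7216565951/67108864 → NEW=0, ERR=7216565951/67108864
(1,6): OLD=262960139601/1073741824 → NEW=255, ERR=-10844025519/1073741824
(2,0): OLD=2222871/16384 → NEW=255, ERR=-1955049/16384
(2,1): OLD=38155693/524288 → NEW=0, ERR=38155693/524288
(2,2): OLD=1414261447/8388608 → NEW=255, ERR=-724833593/8388608
(2,3): OLD=8803087311/67108864 → NEW=255, ERR=-8309673009/67108864
(2,4): OLD=64720553631/536870912 → NEW=0, ERR=64720553631/536870912
(2,5): OLD=4720883173333/17179869184 → NEW=255, ERR=340016531413/17179869184
(2,6): OLD=62458784554787/274877906944 → NEW=255, ERR=-7635081715933/274877906944
(3,0): OLD=523079527/8388608 → NEW=0, ERR=523079527/8388608
(3,1): OLD=9151238171/67108864 → NEW=255, ERR=-7961522149/67108864
(3,2): OLD=20629899489/536870912 → NEW=0, ERR=20629899489/536870912
(3,3): OLD=314218702599/2147483648 → NEW=255, ERR=-233389627641/2147483648
(3,4): OLD=43457242731367/274877906944 → NEW=255, ERR=-26636623539353/274877906944
(3,5): OLD=354297852857061/2199023255552 → NEW=255, ERR=-206453077308699/2199023255552
(3,6): OLD=6033509165765691/35184372088832 → NEW=255, ERR=-2938505716886469/35184372088832
(4,0): OLD=90454153321/1073741824 → NEW=0, ERR=90454153321/1073741824
(4,1): OLD=2076776487957/17179869184 → NEW=0, ERR=2076776487957/17179869184
(4,2): OLD=45383090689243/274877906944 → NEW=255, ERR=-24710775581477/274877906944
(4,3): OLD=134007411912665/2199023255552 → NEW=0, ERR=134007411912665/2199023255552
(4,4): OLD=2656119667542491/17592186044416 → NEW=255, ERR=-1829887773783589/17592186044416
(4,5): OLD=55415560935793083/562949953421312 → NEW=0, ERR=55415560935793083/562949953421312
(4,6): OLD=2135603512980071309/9007199254740992 → NEW=255, ERR=-161232296978881651/9007199254740992
(5,0): OLD=33257871029519/274877906944 → NEW=0, ERR=33257871029519/274877906944
(5,1): OLD=411480087974085/2199023255552 → NEW=255, ERR=-149270842191675/2199023255552
(5,2): OLD=1621837725616339/17592186044416 → NEW=0, ERR=1621837725616339/17592186044416
(5,3): OLD=26776051982059007/140737488355328 → NEW=255, ERR=-9112007548549633/140737488355328
(5,4): OLD=1219886995417190133/9007199254740992 → NEW=255, ERR=-1076948814541762827/9007199254740992
(5,5): OLD=11716175114336651749/72057594037927936 → NEW=255, ERR=-6658511365334971931/72057594037927936
(5,6): OLD=211135815890608320715/1152921504606846976 → NEW=255, ERR=-82859167784137658165/1152921504606846976
Output grid:
  Row 0: .#.####  (2 black, running=2)
  Row 1: ..#.#.#  (4 black, running=6)
  Row 2: #.##.##  (2 black, running=8)
  Row 3: .#.####  (2 black, running=10)
  Row 4: ..#.#.#  (4 black, running=14)
  Row 5: .#.####  (2 black, running=16)

Answer: 16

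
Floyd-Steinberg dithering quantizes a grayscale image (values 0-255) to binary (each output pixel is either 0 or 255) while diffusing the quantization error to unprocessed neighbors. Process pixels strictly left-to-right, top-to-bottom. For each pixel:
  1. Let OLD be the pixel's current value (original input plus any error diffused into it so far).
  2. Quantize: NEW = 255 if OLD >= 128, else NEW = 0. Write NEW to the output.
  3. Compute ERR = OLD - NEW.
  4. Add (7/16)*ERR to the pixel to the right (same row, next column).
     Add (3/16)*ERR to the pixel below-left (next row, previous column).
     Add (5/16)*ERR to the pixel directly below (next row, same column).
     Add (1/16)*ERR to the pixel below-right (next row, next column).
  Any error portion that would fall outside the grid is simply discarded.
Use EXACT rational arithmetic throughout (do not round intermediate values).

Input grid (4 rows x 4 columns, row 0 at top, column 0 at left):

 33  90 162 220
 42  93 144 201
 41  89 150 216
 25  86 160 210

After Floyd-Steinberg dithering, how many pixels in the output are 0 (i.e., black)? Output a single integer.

Answer: 8

Derivation:
(0,0): OLD=33 → NEW=0, ERR=33
(0,1): OLD=1671/16 → NEW=0, ERR=1671/16
(0,2): OLD=53169/256 → NEW=255, ERR=-12111/256
(0,3): OLD=816343/4096 → NEW=255, ERR=-228137/4096
(1,0): OLD=18405/256 → NEW=0, ERR=18405/256
(1,1): OLD=307779/2048 → NEW=255, ERR=-214461/2048
(1,2): OLD=5209215/65536 → NEW=0, ERR=5209215/65536
(1,3): OLD=225876905/1048576 → NEW=255, ERR=-41509975/1048576
(2,0): OLD=1436305/32768 → NEW=0, ERR=1436305/32768
(2,1): OLD=99457099/1048576 → NEW=0, ERR=99457099/1048576
(2,2): OLD=424398167/2097152 → NEW=255, ERR=-110375593/2097152
(2,3): OLD=6226723291/33554432 → NEW=255, ERR=-2329656869/33554432
(3,0): OLD=947610497/16777216 → NEW=0, ERR=947610497/16777216
(3,1): OLD=35761664543/268435456 → NEW=255, ERR=-32689376737/268435456
(3,2): OLD=357278003169/4294967296 → NEW=0, ERR=357278003169/4294967296
(3,3): OLD=15215006526119/68719476736 → NEW=255, ERR=-2308460041561/68719476736
Output grid:
  Row 0: ..##  (2 black, running=2)
  Row 1: .#.#  (2 black, running=4)
  Row 2: ..##  (2 black, running=6)
  Row 3: .#.#  (2 black, running=8)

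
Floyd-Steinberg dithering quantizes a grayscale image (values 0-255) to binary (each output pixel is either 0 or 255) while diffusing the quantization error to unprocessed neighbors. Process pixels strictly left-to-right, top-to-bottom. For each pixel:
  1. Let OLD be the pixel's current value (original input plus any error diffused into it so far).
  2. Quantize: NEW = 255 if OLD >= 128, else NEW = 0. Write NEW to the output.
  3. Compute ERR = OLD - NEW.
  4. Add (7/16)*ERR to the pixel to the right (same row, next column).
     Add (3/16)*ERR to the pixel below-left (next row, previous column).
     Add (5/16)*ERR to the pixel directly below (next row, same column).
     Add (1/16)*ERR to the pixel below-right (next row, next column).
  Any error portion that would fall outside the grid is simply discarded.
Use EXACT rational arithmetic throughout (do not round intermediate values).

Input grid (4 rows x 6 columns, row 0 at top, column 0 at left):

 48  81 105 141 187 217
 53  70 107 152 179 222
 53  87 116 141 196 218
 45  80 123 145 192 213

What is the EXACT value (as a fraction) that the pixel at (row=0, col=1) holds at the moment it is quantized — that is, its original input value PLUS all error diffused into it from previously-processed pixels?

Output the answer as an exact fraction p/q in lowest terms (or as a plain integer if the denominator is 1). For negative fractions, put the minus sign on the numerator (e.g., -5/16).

Answer: 102

Derivation:
(0,0): OLD=48 → NEW=0, ERR=48
(0,1): OLD=102 → NEW=0, ERR=102
Target (0,1): original=81, with diffused error = 102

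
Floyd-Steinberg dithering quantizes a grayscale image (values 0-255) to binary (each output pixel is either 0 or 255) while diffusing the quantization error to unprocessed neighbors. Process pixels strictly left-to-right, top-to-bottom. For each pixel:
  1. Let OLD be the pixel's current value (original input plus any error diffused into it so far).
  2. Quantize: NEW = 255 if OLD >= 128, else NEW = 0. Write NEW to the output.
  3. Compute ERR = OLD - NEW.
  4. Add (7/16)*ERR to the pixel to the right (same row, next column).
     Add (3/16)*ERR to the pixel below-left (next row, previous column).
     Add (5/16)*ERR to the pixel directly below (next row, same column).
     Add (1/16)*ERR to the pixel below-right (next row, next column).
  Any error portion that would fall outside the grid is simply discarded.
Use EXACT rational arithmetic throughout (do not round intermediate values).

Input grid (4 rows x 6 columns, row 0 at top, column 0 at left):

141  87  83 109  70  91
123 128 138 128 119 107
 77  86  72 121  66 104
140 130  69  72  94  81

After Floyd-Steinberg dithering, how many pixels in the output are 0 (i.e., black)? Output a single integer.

Answer: 15

Derivation:
(0,0): OLD=141 → NEW=255, ERR=-114
(0,1): OLD=297/8 → NEW=0, ERR=297/8
(0,2): OLD=12703/128 → NEW=0, ERR=12703/128
(0,3): OLD=312153/2048 → NEW=255, ERR=-210087/2048
(0,4): OLD=823151/32768 → NEW=0, ERR=823151/32768
(0,5): OLD=53472265/524288 → NEW=0, ERR=53472265/524288
(1,0): OLD=12075/128 → NEW=0, ERR=12075/128
(1,1): OLD=196973/1024 → NEW=255, ERR=-64147/1024
(1,2): OLD=4085937/32768 → NEW=0, ERR=4085937/32768
(1,3): OLD=21156221/131072 → NEW=255, ERR=-12267139/131072
(1,4): OLD=827251063/8388608 → NEW=0, ERR=827251063/8388608
(1,5): OLD=24640562193/134217728 → NEW=255, ERR=-9584958447/134217728
(2,0): OLD=1552127/16384 → NEW=0, ERR=1552127/16384
(2,1): OLD=71904037/524288 → NEW=255, ERR=-61789403/524288
(2,2): OLD=318279983/8388608 → NEW=0, ERR=318279983/8388608
(2,3): OLD=9035286775/67108864 → NEW=255, ERR=-8077473545/67108864
(2,4): OLD=53512950501/2147483648 → NEW=0, ERR=53512950501/2147483648
(2,5): OLD=3392983040147/34359738368 → NEW=0, ERR=3392983040147/34359738368
(3,0): OLD=1237377231/8388608 → NEW=255, ERR=-901717809/8388608
(3,1): OLD=3971328355/67108864 → NEW=0, ERR=3971328355/67108864
(3,2): OLD=41238609721/536870912 → NEW=0, ERR=41238609721/536870912
(3,3): OLD=2578204994635/34359738368 → NEW=0, ERR=2578204994635/34359738368
(3,4): OLD=40024400086699/274877906944 → NEW=255, ERR=-30069466184021/274877906944
(3,5): OLD=288324483381285/4398046511104 → NEW=0, ERR=288324483381285/4398046511104
Output grid:
  Row 0: #..#..  (4 black, running=4)
  Row 1: .#.#.#  (3 black, running=7)
  Row 2: .#.#..  (4 black, running=11)
  Row 3: #...#.  (4 black, running=15)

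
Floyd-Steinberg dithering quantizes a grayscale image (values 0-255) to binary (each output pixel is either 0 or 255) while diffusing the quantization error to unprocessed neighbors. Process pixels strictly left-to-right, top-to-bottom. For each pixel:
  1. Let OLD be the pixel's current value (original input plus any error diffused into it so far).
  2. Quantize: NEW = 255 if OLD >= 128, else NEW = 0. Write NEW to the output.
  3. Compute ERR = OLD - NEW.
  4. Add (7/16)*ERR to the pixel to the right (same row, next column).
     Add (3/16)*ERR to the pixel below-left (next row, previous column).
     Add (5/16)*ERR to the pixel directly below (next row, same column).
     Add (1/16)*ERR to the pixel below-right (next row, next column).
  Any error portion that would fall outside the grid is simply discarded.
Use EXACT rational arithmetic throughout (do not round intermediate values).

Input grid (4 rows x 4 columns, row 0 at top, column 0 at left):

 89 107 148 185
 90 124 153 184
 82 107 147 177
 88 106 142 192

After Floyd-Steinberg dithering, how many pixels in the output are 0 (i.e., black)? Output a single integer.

Answer: 8

Derivation:
(0,0): OLD=89 → NEW=0, ERR=89
(0,1): OLD=2335/16 → NEW=255, ERR=-1745/16
(0,2): OLD=25673/256 → NEW=0, ERR=25673/256
(0,3): OLD=937471/4096 → NEW=255, ERR=-107009/4096
(1,0): OLD=24925/256 → NEW=0, ERR=24925/256
(1,1): OLD=321291/2048 → NEW=255, ERR=-200949/2048
(1,2): OLD=8499815/65536 → NEW=255, ERR=-8211865/65536
(1,3): OLD=133466497/1048576 → NEW=0, ERR=133466497/1048576
(2,0): OLD=3081129/32768 → NEW=0, ERR=3081129/32768
(2,1): OLD=104926803/1048576 → NEW=0, ERR=104926803/1048576
(2,2): OLD=355162847/2097152 → NEW=255, ERR=-179610913/2097152
(2,3): OLD=5753743363/33554432 → NEW=255, ERR=-2802636797/33554432
(3,0): OLD=2284156057/16777216 → NEW=255, ERR=-1994034023/16777216
(3,1): OLD=20156940551/268435456 → NEW=0, ERR=20156940551/268435456
(3,2): OLD=595630934009/4294967296 → NEW=255, ERR=-499585726471/4294967296
(3,3): OLD=7535508748111/68719476736 → NEW=0, ERR=7535508748111/68719476736
Output grid:
  Row 0: .#.#  (2 black, running=2)
  Row 1: .##.  (2 black, running=4)
  Row 2: ..##  (2 black, running=6)
  Row 3: #.#.  (2 black, running=8)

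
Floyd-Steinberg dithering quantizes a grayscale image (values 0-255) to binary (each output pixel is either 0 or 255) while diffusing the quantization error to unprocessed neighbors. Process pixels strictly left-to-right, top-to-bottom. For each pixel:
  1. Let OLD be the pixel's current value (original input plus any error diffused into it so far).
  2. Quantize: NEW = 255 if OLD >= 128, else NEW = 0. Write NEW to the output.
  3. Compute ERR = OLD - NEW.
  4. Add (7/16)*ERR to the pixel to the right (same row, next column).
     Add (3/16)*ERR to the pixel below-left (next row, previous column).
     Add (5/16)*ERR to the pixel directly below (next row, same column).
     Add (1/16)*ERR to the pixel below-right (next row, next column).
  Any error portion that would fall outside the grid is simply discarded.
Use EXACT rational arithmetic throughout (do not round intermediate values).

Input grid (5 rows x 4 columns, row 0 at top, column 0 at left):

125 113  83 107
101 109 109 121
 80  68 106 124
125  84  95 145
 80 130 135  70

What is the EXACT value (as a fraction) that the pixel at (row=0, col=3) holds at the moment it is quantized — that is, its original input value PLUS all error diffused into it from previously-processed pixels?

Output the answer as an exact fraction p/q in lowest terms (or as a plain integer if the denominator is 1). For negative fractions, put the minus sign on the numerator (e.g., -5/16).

(0,0): OLD=125 → NEW=0, ERR=125
(0,1): OLD=2683/16 → NEW=255, ERR=-1397/16
(0,2): OLD=11469/256 → NEW=0, ERR=11469/256
(0,3): OLD=518555/4096 → NEW=0, ERR=518555/4096
Target (0,3): original=107, with diffused error = 518555/4096

Answer: 518555/4096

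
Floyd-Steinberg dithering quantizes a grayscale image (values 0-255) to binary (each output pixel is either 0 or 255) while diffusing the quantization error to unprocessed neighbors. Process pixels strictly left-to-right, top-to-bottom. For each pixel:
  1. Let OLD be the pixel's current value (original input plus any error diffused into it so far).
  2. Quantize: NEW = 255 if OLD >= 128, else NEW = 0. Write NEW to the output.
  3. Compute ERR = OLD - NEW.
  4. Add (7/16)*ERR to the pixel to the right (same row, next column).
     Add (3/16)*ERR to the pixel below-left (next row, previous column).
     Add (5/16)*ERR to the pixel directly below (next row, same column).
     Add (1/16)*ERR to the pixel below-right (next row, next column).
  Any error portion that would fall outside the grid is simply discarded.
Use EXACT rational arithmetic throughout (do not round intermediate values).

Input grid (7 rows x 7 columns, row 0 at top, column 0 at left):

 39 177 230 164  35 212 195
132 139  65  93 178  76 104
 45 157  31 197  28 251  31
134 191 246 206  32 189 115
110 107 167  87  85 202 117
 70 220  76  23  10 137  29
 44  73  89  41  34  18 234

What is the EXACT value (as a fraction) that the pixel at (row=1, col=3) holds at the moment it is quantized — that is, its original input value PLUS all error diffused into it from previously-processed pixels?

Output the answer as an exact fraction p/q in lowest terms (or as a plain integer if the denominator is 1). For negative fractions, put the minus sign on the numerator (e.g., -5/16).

Answer: 19199621/262144

Derivation:
(0,0): OLD=39 → NEW=0, ERR=39
(0,1): OLD=3105/16 → NEW=255, ERR=-975/16
(0,2): OLD=52055/256 → NEW=255, ERR=-13225/256
(0,3): OLD=579169/4096 → NEW=255, ERR=-465311/4096
(0,4): OLD=-963417/65536 → NEW=0, ERR=-963417/65536
(0,5): OLD=215554193/1048576 → NEW=255, ERR=-51832687/1048576
(0,6): OLD=2908728311/16777216 → NEW=255, ERR=-1369461769/16777216
(1,0): OLD=33987/256 → NEW=255, ERR=-31293/256
(1,1): OLD=121301/2048 → NEW=0, ERR=121301/2048
(1,2): OLD=3254521/65536 → NEW=0, ERR=3254521/65536
(1,3): OLD=19199621/262144 → NEW=0, ERR=19199621/262144
Target (1,3): original=93, with diffused error = 19199621/262144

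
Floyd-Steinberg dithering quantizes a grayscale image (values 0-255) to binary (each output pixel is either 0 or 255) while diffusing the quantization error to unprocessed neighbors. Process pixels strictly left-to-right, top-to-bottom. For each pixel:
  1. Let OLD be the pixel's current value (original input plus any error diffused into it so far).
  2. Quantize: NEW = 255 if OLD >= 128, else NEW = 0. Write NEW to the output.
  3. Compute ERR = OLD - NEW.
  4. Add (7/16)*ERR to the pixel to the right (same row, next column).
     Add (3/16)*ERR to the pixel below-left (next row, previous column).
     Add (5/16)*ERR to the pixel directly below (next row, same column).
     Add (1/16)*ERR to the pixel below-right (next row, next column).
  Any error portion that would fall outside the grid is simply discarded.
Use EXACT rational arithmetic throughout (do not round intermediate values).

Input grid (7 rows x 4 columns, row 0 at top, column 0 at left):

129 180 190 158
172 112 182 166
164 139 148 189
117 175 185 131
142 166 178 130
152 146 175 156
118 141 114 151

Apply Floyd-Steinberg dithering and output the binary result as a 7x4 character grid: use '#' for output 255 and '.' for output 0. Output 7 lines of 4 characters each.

Answer: #.##
#.#.
#.##
.##.
#.#.
#.##
.#.#

Derivation:
(0,0): OLD=129 → NEW=255, ERR=-126
(0,1): OLD=999/8 → NEW=0, ERR=999/8
(0,2): OLD=31313/128 → NEW=255, ERR=-1327/128
(0,3): OLD=314295/2048 → NEW=255, ERR=-207945/2048
(1,0): OLD=19973/128 → NEW=255, ERR=-12667/128
(1,1): OLD=100259/1024 → NEW=0, ERR=100259/1024
(1,2): OLD=6893151/32768 → NEW=255, ERR=-1462689/32768
(1,3): OLD=59817673/524288 → NEW=0, ERR=59817673/524288
(2,0): OLD=2481073/16384 → NEW=255, ERR=-1696847/16384
(2,1): OLD=57530795/524288 → NEW=0, ERR=57530795/524288
(2,2): OLD=219750007/1048576 → NEW=255, ERR=-47636873/1048576
(2,3): OLD=3388806395/16777216 → NEW=255, ERR=-889383685/16777216
(3,0): OLD=882564001/8388608 → NEW=0, ERR=882564001/8388608
(3,1): OLD=32256443391/134217728 → NEW=255, ERR=-1969077249/134217728
(3,2): OLD=346396010497/2147483648 → NEW=255, ERR=-201212319743/2147483648
(3,3): OLD=2425873613703/34359738368 → NEW=0, ERR=2425873613703/34359738368
(4,0): OLD=369640566349/2147483648 → NEW=255, ERR=-177967763891/2147483648
(4,1): OLD=1961357733479/17179869184 → NEW=0, ERR=1961357733479/17179869184
(4,2): OLD=115992094626695/549755813888 → NEW=255, ERR=-24195637914745/549755813888
(4,3): OLD=1116682162725857/8796093022208 → NEW=0, ERR=1116682162725857/8796093022208
(5,0): OLD=40546804500285/274877906944 → NEW=255, ERR=-29547061770435/274877906944
(5,1): OLD=1066241292512587/8796093022208 → NEW=0, ERR=1066241292512587/8796093022208
(5,2): OLD=1078480003884679/4398046511104 → NEW=255, ERR=-43021856446841/4398046511104
(5,3): OLD=26549022800168759/140737488355328 → NEW=255, ERR=-9339036730439881/140737488355328
(6,0): OLD=15078217620196865/140737488355328 → NEW=0, ERR=15078217620196865/140737488355328
(6,1): OLD=489092406626645527/2251799813685248 → NEW=255, ERR=-85116545863092713/2251799813685248
(6,2): OLD=3226015094438438385/36028797018963968 → NEW=0, ERR=3226015094438438385/36028797018963968
(6,3): OLD=97321277195910446231/576460752303423488 → NEW=255, ERR=-49676214641462543209/576460752303423488
Row 0: #.##
Row 1: #.#.
Row 2: #.##
Row 3: .##.
Row 4: #.#.
Row 5: #.##
Row 6: .#.#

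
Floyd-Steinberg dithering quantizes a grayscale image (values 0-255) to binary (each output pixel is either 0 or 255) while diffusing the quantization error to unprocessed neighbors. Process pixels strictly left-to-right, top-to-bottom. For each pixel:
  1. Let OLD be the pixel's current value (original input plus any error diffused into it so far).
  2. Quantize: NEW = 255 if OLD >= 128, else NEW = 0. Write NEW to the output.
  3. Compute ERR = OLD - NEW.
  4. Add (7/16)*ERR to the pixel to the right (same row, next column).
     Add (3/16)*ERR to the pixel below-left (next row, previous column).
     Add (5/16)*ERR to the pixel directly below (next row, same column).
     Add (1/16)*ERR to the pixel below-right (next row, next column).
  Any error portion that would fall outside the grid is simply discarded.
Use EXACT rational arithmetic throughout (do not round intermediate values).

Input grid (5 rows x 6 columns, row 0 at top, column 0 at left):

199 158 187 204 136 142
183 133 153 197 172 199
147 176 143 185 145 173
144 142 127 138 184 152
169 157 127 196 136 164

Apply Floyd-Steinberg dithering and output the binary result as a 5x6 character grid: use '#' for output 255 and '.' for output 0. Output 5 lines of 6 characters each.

Answer: ####.#
#..###
.##.#.
#.#.##
#.##.#

Derivation:
(0,0): OLD=199 → NEW=255, ERR=-56
(0,1): OLD=267/2 → NEW=255, ERR=-243/2
(0,2): OLD=4283/32 → NEW=255, ERR=-3877/32
(0,3): OLD=77309/512 → NEW=255, ERR=-53251/512
(0,4): OLD=741355/8192 → NEW=0, ERR=741355/8192
(0,5): OLD=23801709/131072 → NEW=255, ERR=-9621651/131072
(1,0): OLD=4567/32 → NEW=255, ERR=-3593/32
(1,1): OLD=5041/256 → NEW=0, ERR=5041/256
(1,2): OLD=791829/8192 → NEW=0, ERR=791829/8192
(1,3): OLD=7083865/32768 → NEW=255, ERR=-1271975/32768
(1,4): OLD=341906035/2097152 → NEW=255, ERR=-192867725/2097152
(1,5): OLD=4747312693/33554432 → NEW=255, ERR=-3809067467/33554432
(2,0): OLD=473515/4096 → NEW=0, ERR=473515/4096
(2,1): OLD=31960121/131072 → NEW=255, ERR=-1463239/131072
(2,2): OLD=340313675/2097152 → NEW=255, ERR=-194460085/2097152
(2,3): OLD=2031711187/16777216 → NEW=0, ERR=2031711187/16777216
(2,4): OLD=78131116057/536870912 → NEW=255, ERR=-58770966503/536870912
(2,5): OLD=720562383935/8589934592 → NEW=0, ERR=720562383935/8589934592
(3,0): OLD=373362571/2097152 → NEW=255, ERR=-161411189/2097152
(3,1): OLD=1588425663/16777216 → NEW=0, ERR=1588425663/16777216
(3,2): OLD=21669859061/134217728 → NEW=255, ERR=-12555661579/134217728
(3,3): OLD=932831558135/8589934592 → NEW=0, ERR=932831558135/8589934592
(3,4): OLD=15159417152551/68719476736 → NEW=255, ERR=-2364049415129/68719476736
(3,5): OLD=171877233161065/1099511627776 → NEW=255, ERR=-108498231921815/1099511627776
(4,0): OLD=43674421493/268435456 → NEW=255, ERR=-24776619787/268435456
(4,1): OLD=531952978337/4294967296 → NEW=0, ERR=531952978337/4294967296
(4,2): OLD=24496045696243/137438953472 → NEW=255, ERR=-10550887439117/137438953472
(4,3): OLD=404737576717503/2199023255552 → NEW=255, ERR=-156013353448257/2199023255552
(4,4): OLD=2902548710874383/35184372088832 → NEW=0, ERR=2902548710874383/35184372088832
(4,5): OLD=94071522929179401/562949953421312 → NEW=255, ERR=-49480715193255159/562949953421312
Row 0: ####.#
Row 1: #..###
Row 2: .##.#.
Row 3: #.#.##
Row 4: #.##.#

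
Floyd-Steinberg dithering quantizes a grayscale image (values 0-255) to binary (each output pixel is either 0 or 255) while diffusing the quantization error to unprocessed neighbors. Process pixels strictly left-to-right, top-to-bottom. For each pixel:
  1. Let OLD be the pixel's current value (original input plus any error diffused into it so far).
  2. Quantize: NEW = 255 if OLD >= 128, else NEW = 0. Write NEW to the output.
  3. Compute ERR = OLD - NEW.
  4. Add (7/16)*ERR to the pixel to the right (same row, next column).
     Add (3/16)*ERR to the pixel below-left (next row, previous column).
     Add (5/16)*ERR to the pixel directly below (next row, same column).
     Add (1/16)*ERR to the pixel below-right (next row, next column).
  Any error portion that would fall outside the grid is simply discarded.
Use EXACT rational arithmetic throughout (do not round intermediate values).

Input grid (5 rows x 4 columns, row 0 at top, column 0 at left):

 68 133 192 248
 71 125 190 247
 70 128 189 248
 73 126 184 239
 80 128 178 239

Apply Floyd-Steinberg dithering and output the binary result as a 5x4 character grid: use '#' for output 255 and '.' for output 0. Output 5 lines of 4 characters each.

Answer: .###
..##
.###
.#.#
.###

Derivation:
(0,0): OLD=68 → NEW=0, ERR=68
(0,1): OLD=651/4 → NEW=255, ERR=-369/4
(0,2): OLD=9705/64 → NEW=255, ERR=-6615/64
(0,3): OLD=207647/1024 → NEW=255, ERR=-53473/1024
(1,0): OLD=4797/64 → NEW=0, ERR=4797/64
(1,1): OLD=58283/512 → NEW=0, ERR=58283/512
(1,2): OLD=3144839/16384 → NEW=255, ERR=-1033081/16384
(1,3): OLD=51546721/262144 → NEW=255, ERR=-15299999/262144
(2,0): OLD=940169/8192 → NEW=0, ERR=940169/8192
(2,1): OLD=54170867/262144 → NEW=255, ERR=-12675853/262144
(2,2): OLD=75660863/524288 → NEW=255, ERR=-58032577/524288
(2,3): OLD=1488088163/8388608 → NEW=255, ERR=-651006877/8388608
(3,0): OLD=418583673/4194304 → NEW=0, ERR=418583673/4194304
(3,1): OLD=9460319015/67108864 → NEW=255, ERR=-7652441305/67108864
(3,2): OLD=87991373785/1073741824 → NEW=0, ERR=87991373785/1073741824
(3,3): OLD=4186433232495/17179869184 → NEW=255, ERR=-194433409425/17179869184
(4,0): OLD=96428715845/1073741824 → NEW=0, ERR=96428715845/1073741824
(4,1): OLD=1316480251855/8589934592 → NEW=255, ERR=-873953069105/8589934592
(4,2): OLD=41189909169007/274877906944 → NEW=255, ERR=-28903957101713/274877906944
(4,3): OLD=855776535376825/4398046511104 → NEW=255, ERR=-265725324954695/4398046511104
Row 0: .###
Row 1: ..##
Row 2: .###
Row 3: .#.#
Row 4: .###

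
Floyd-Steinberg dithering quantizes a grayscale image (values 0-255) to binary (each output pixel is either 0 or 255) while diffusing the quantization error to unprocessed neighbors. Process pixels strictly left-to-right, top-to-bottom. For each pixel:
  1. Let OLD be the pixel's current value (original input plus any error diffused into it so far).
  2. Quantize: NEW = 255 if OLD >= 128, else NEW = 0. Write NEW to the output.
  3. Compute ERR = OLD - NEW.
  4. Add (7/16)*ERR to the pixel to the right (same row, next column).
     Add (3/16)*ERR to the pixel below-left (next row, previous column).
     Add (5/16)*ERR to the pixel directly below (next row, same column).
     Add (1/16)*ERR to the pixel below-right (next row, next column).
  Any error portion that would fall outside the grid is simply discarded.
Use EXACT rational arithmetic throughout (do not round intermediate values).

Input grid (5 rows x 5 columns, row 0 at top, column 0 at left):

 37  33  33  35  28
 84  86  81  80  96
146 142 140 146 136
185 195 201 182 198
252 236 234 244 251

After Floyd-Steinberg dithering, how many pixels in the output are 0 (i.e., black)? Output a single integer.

(0,0): OLD=37 → NEW=0, ERR=37
(0,1): OLD=787/16 → NEW=0, ERR=787/16
(0,2): OLD=13957/256 → NEW=0, ERR=13957/256
(0,3): OLD=241059/4096 → NEW=0, ERR=241059/4096
(0,4): OLD=3522421/65536 → NEW=0, ERR=3522421/65536
(1,0): OLD=26825/256 → NEW=0, ERR=26825/256
(1,1): OLD=327167/2048 → NEW=255, ERR=-195073/2048
(1,2): OLD=4618603/65536 → NEW=0, ERR=4618603/65536
(1,3): OLD=37410319/262144 → NEW=255, ERR=-29436401/262144
(1,4): OLD=282474573/4194304 → NEW=0, ERR=282474573/4194304
(2,0): OLD=5271909/32768 → NEW=255, ERR=-3083931/32768
(2,1): OLD=95234087/1048576 → NEW=0, ERR=95234087/1048576
(2,2): OLD=2931822901/16777216 → NEW=255, ERR=-1346367179/16777216
(2,3): OLD=24919415247/268435456 → NEW=0, ERR=24919415247/268435456
(2,4): OLD=818800447721/4294967296 → NEW=255, ERR=-276416212759/4294967296
(3,0): OLD=2896058261/16777216 → NEW=255, ERR=-1382131819/16777216
(3,1): OLD=22335321969/134217728 → NEW=255, ERR=-11890198671/134217728
(3,2): OLD=688254442795/4294967296 → NEW=255, ERR=-406962217685/4294967296
(3,3): OLD=1309730478227/8589934592 → NEW=255, ERR=-880702842733/8589934592
(3,4): OLD=19081252048639/137438953472 → NEW=255, ERR=-15965681086721/137438953472
(4,0): OLD=450210010523/2147483648 → NEW=255, ERR=-97398319717/2147483648
(4,1): OLD=11377075847579/68719476736 → NEW=255, ERR=-6146390720101/68719476736
(4,2): OLD=154479358498933/1099511627776 → NEW=255, ERR=-125896106583947/1099511627776
(4,3): OLD=2360212155592091/17592186044416 → NEW=255, ERR=-2125795285733989/17592186044416
(4,4): OLD=43747936836818109/281474976710656 → NEW=255, ERR=-28028182224399171/281474976710656
Output grid:
  Row 0: .....  (5 black, running=5)
  Row 1: .#.#.  (3 black, running=8)
  Row 2: #.#.#  (2 black, running=10)
  Row 3: #####  (0 black, running=10)
  Row 4: #####  (0 black, running=10)

Answer: 10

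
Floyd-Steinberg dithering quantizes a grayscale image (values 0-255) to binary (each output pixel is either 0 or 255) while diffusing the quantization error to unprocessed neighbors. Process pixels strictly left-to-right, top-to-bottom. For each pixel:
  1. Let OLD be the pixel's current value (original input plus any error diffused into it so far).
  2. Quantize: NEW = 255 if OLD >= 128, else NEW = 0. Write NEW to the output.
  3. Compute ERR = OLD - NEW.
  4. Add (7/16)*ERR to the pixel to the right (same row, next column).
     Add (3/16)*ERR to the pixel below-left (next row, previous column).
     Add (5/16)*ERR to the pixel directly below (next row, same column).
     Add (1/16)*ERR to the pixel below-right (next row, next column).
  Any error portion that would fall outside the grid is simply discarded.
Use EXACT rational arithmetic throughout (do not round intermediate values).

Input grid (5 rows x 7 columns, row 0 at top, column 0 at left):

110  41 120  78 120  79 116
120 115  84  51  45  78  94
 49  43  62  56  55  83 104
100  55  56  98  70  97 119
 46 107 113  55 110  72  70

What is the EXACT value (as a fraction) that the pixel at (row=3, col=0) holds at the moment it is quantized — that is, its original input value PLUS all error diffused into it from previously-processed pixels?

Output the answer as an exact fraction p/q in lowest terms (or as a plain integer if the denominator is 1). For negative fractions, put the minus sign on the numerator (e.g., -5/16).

(0,0): OLD=110 → NEW=0, ERR=110
(0,1): OLD=713/8 → NEW=0, ERR=713/8
(0,2): OLD=20351/128 → NEW=255, ERR=-12289/128
(0,3): OLD=73721/2048 → NEW=0, ERR=73721/2048
(0,4): OLD=4448207/32768 → NEW=255, ERR=-3907633/32768
(0,5): OLD=14065321/524288 → NEW=0, ERR=14065321/524288
(0,6): OLD=1071535775/8388608 → NEW=0, ERR=1071535775/8388608
(1,0): OLD=21899/128 → NEW=255, ERR=-10741/128
(1,1): OLD=97293/1024 → NEW=0, ERR=97293/1024
(1,2): OLD=3535185/32768 → NEW=0, ERR=3535185/32768
(1,3): OLD=10628445/131072 → NEW=0, ERR=10628445/131072
(1,4): OLD=423541719/8388608 → NEW=0, ERR=423541719/8388608
(1,5): OLD=8386626887/67108864 → NEW=0, ERR=8386626887/67108864
(1,6): OLD=204299911753/1073741824 → NEW=255, ERR=-69504253367/1073741824
(2,0): OLD=665055/16384 → NEW=0, ERR=665055/16384
(2,1): OLD=55277893/524288 → NEW=0, ERR=55277893/524288
(2,2): OLD=1367209103/8388608 → NEW=255, ERR=-771885937/8388608
(2,3): OLD=3844863063/67108864 → NEW=0, ERR=3844863063/67108864
(2,4): OLD=66756577511/536870912 → NEW=0, ERR=66756577511/536870912
(2,5): OLD=2877151958317/17179869184 → NEW=255, ERR=-1503714683603/17179869184
(2,6): OLD=14647935750667/274877906944 → NEW=0, ERR=14647935750667/274877906944
(3,0): OLD=1111103279/8388608 → NEW=255, ERR=-1027991761/8388608
Target (3,0): original=100, with diffused error = 1111103279/8388608

Answer: 1111103279/8388608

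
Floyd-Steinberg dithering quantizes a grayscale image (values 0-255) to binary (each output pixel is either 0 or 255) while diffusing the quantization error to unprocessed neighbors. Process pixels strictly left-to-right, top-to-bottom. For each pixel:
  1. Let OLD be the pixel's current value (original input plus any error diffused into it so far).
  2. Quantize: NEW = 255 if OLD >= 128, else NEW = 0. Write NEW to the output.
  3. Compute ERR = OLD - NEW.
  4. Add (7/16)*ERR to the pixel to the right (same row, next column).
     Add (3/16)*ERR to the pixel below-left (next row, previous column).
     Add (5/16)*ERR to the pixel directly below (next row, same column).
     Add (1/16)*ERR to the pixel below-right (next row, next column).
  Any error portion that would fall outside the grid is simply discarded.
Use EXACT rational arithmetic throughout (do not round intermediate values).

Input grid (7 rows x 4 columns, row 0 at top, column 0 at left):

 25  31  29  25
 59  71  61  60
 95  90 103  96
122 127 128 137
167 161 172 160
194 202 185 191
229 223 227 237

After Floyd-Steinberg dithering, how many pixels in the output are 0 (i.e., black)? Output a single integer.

(0,0): OLD=25 → NEW=0, ERR=25
(0,1): OLD=671/16 → NEW=0, ERR=671/16
(0,2): OLD=12121/256 → NEW=0, ERR=12121/256
(0,3): OLD=187247/4096 → NEW=0, ERR=187247/4096
(1,0): OLD=19117/256 → NEW=0, ERR=19117/256
(1,1): OLD=260539/2048 → NEW=0, ERR=260539/2048
(1,2): OLD=9348439/65536 → NEW=255, ERR=-7363241/65536
(1,3): OLD=29454609/1048576 → NEW=0, ERR=29454609/1048576
(2,0): OLD=4659257/32768 → NEW=255, ERR=-3696583/32768
(2,1): OLD=67110147/1048576 → NEW=0, ERR=67110147/1048576
(2,2): OLD=228815599/2097152 → NEW=0, ERR=228815599/2097152
(2,3): OLD=4881857043/33554432 → NEW=255, ERR=-3674523117/33554432
(3,0): OLD=1656697513/16777216 → NEW=0, ERR=1656697513/16777216
(3,1): OLD=54655921143/268435456 → NEW=255, ERR=-13795120137/268435456
(3,2): OLD=528623599113/4294967296 → NEW=0, ERR=528623599113/4294967296
(3,3): OLD=11231853058495/68719476736 → NEW=255, ERR=-6291613509185/68719476736
(4,0): OLD=808409979061/4294967296 → NEW=255, ERR=-286806681419/4294967296
(4,1): OLD=4981282367135/34359738368 → NEW=255, ERR=-3780450916705/34359738368
(4,2): OLD=156073183790015/1099511627776 → NEW=255, ERR=-124302281292865/1099511627776
(4,3): OLD=1576632358694633/17592186044416 → NEW=0, ERR=1576632358694633/17592186044416
(5,0): OLD=83839007887397/549755813888 → NEW=255, ERR=-56348724654043/549755813888
(5,1): OLD=1713537934820771/17592186044416 → NEW=0, ERR=1713537934820771/17592186044416
(5,2): OLD=1778679998078703/8796093022208 → NEW=255, ERR=-464323722584337/8796093022208
(5,3): OLD=53155513728341903/281474976710656 → NEW=255, ERR=-18620605332875377/281474976710656
(6,0): OLD=60582587526555657/281474976710656 → NEW=255, ERR=-11193531534661623/281474976710656
(6,1): OLD=989605406555684559/4503599627370496 → NEW=255, ERR=-158812498423791921/4503599627370496
(6,2): OLD=13601594283163294585/72057594037927936 → NEW=255, ERR=-4773092196508329095/72057594037927936
(6,3): OLD=212192636454773058383/1152921504606846976 → NEW=255, ERR=-81802347219972920497/1152921504606846976
Output grid:
  Row 0: ....  (4 black, running=4)
  Row 1: ..#.  (3 black, running=7)
  Row 2: #..#  (2 black, running=9)
  Row 3: .#.#  (2 black, running=11)
  Row 4: ###.  (1 black, running=12)
  Row 5: #.##  (1 black, running=13)
  Row 6: ####  (0 black, running=13)

Answer: 13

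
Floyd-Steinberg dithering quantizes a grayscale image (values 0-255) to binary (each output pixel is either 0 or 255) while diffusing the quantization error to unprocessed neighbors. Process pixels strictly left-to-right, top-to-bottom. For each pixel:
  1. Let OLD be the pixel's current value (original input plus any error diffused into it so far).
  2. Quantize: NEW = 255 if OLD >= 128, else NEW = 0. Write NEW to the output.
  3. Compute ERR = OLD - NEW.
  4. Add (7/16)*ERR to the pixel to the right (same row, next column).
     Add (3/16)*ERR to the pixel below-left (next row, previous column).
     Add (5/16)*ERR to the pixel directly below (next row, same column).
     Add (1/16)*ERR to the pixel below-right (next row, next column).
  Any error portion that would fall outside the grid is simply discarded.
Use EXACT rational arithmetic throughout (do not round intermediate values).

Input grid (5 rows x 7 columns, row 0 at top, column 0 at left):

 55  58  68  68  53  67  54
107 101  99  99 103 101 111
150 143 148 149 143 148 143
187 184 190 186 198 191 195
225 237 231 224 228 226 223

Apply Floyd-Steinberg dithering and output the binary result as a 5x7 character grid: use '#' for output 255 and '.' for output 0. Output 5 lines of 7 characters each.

(0,0): OLD=55 → NEW=0, ERR=55
(0,1): OLD=1313/16 → NEW=0, ERR=1313/16
(0,2): OLD=26599/256 → NEW=0, ERR=26599/256
(0,3): OLD=464721/4096 → NEW=0, ERR=464721/4096
(0,4): OLD=6726455/65536 → NEW=0, ERR=6726455/65536
(0,5): OLD=117339777/1048576 → NEW=0, ERR=117339777/1048576
(0,6): OLD=1727348103/16777216 → NEW=0, ERR=1727348103/16777216
(1,0): OLD=35731/256 → NEW=255, ERR=-29549/256
(1,1): OLD=202885/2048 → NEW=0, ERR=202885/2048
(1,2): OLD=13186665/65536 → NEW=255, ERR=-3525015/65536
(1,3): OLD=35825077/262144 → NEW=255, ERR=-31021643/262144
(1,4): OLD=1868551551/16777216 → NEW=0, ERR=1868551551/16777216
(1,5): OLD=28241520431/134217728 → NEW=255, ERR=-5984000209/134217728
(1,6): OLD=280596099041/2147483648 → NEW=255, ERR=-267012231199/2147483648
(2,0): OLD=4341895/32768 → NEW=255, ERR=-4013945/32768
(2,1): OLD=108073149/1048576 → NEW=0, ERR=108073149/1048576
(2,2): OLD=2689156215/16777216 → NEW=255, ERR=-1589033865/16777216
(2,3): OLD=11824985471/134217728 → NEW=0, ERR=11824985471/134217728
(2,4): OLD=215386020079/1073741824 → NEW=255, ERR=-58418145041/1073741824
(2,5): OLD=3226805136101/34359738368 → NEW=0, ERR=3226805136101/34359738368
(2,6): OLD=78309834789267/549755813888 → NEW=255, ERR=-61877897752173/549755813888
(3,0): OLD=2819327639/16777216 → NEW=255, ERR=-1458862441/16777216
(3,1): OLD=20501848651/134217728 → NEW=255, ERR=-13723671989/134217728
(3,2): OLD=148851577041/1073741824 → NEW=255, ERR=-124952588079/1073741824
(3,3): OLD=629208592007/4294967296 → NEW=255, ERR=-466008068473/4294967296
(3,4): OLD=86115907797655/549755813888 → NEW=255, ERR=-54071824743785/549755813888
(3,5): OLD=672075810702901/4398046511104 → NEW=255, ERR=-449426049628619/4398046511104
(3,6): OLD=8513837914578155/70368744177664 → NEW=0, ERR=8513837914578155/70368744177664
(4,0): OLD=383658307193/2147483648 → NEW=255, ERR=-163950023047/2147483648
(4,1): OLD=4961264151845/34359738368 → NEW=255, ERR=-3800469131995/34359738368
(4,2): OLD=65700441318987/549755813888 → NEW=0, ERR=65700441318987/549755813888
(4,3): OLD=952895781528489/4398046511104 → NEW=255, ERR=-168606078803031/4398046511104
(4,4): OLD=5437743860066283/35184372088832 → NEW=255, ERR=-3534271022585877/35184372088832
(4,5): OLD=187639820836471211/1125899906842624 → NEW=255, ERR=-99464655408397909/1125899906842624
(4,6): OLD=3887012244217023005/18014398509481984 → NEW=255, ERR=-706659375700882915/18014398509481984
Row 0: .......
Row 1: #.##.##
Row 2: #.#.#.#
Row 3: ######.
Row 4: ##.####

Answer: .......
#.##.##
#.#.#.#
######.
##.####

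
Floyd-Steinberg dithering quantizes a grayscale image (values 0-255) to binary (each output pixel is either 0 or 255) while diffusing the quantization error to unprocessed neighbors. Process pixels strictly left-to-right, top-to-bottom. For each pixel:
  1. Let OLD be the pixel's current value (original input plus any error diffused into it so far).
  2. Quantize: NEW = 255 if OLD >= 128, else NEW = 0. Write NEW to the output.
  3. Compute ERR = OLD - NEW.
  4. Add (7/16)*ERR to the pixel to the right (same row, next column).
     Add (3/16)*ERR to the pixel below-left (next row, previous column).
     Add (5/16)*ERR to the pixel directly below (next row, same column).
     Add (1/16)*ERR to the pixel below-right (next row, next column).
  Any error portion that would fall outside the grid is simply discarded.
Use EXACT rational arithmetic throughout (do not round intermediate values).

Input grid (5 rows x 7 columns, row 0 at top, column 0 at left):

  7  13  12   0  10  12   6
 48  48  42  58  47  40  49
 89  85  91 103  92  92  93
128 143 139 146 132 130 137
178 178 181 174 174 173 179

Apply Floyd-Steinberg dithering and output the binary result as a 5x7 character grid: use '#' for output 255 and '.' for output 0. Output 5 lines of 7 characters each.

Answer: .......
.......
.#.#.#.
#.##.##
##.##.#

Derivation:
(0,0): OLD=7 → NEW=0, ERR=7
(0,1): OLD=257/16 → NEW=0, ERR=257/16
(0,2): OLD=4871/256 → NEW=0, ERR=4871/256
(0,3): OLD=34097/4096 → NEW=0, ERR=34097/4096
(0,4): OLD=894039/65536 → NEW=0, ERR=894039/65536
(0,5): OLD=18841185/1048576 → NEW=0, ERR=18841185/1048576
(0,6): OLD=232551591/16777216 → NEW=0, ERR=232551591/16777216
(1,0): OLD=13619/256 → NEW=0, ERR=13619/256
(1,1): OLD=164453/2048 → NEW=0, ERR=164453/2048
(1,2): OLD=5612617/65536 → NEW=0, ERR=5612617/65536
(1,3): OLD=26690645/262144 → NEW=0, ERR=26690645/262144
(1,4): OLD=1672642719/16777216 → NEW=0, ERR=1672642719/16777216
(1,5): OLD=12439870415/134217728 → NEW=0, ERR=12439870415/134217728
(1,6): OLD=204019526977/2147483648 → NEW=0, ERR=204019526977/2147483648
(2,0): OLD=3954471/32768 → NEW=0, ERR=3954471/32768
(2,1): OLD=191128349/1048576 → NEW=255, ERR=-76258531/1048576
(2,2): OLD=1846413975/16777216 → NEW=0, ERR=1846413975/16777216
(2,3): OLD=27784757151/134217728 → NEW=255, ERR=-6440763489/134217728
(2,4): OLD=135187040719/1073741824 → NEW=0, ERR=135187040719/1073741824
(2,5): OLD=6875060982085/34359738368 → NEW=255, ERR=-1886672301755/34359738368
(2,6): OLD=57426753563699/549755813888 → NEW=0, ERR=57426753563699/549755813888
(3,0): OLD=2551423415/16777216 → NEW=255, ERR=-1726766665/16777216
(3,1): OLD=13881076075/134217728 → NEW=0, ERR=13881076075/134217728
(3,2): OLD=220220468081/1073741824 → NEW=255, ERR=-53583697039/1073741824
(3,3): OLD=599819024647/4294967296 → NEW=255, ERR=-495397635833/4294967296
(3,4): OLD=59146573983159/549755813888 → NEW=0, ERR=59146573983159/549755813888
(3,5): OLD=824040176083989/4398046511104 → NEW=255, ERR=-297461684247531/4398046511104
(3,6): OLD=9613862250530571/70368744177664 → NEW=255, ERR=-8330167514773749/70368744177664
(4,0): OLD=354824650969/2147483648 → NEW=255, ERR=-192783679271/2147483648
(4,1): OLD=5334505445253/34359738368 → NEW=255, ERR=-3427227838587/34359738368
(4,2): OLD=58605828132587/549755813888 → NEW=0, ERR=58605828132587/549755813888
(4,3): OLD=886855682462345/4398046511104 → NEW=255, ERR=-234646177869175/4398046511104
(4,4): OLD=5783914484660043/35184372088832 → NEW=255, ERR=-3188100397992117/35184372088832
(4,5): OLD=108930602497604939/1125899906842624 → NEW=0, ERR=108930602497604939/1125899906842624
(4,6): OLD=3244527958331241853/18014398509481984 → NEW=255, ERR=-1349143661586664067/18014398509481984
Row 0: .......
Row 1: .......
Row 2: .#.#.#.
Row 3: #.##.##
Row 4: ##.##.#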